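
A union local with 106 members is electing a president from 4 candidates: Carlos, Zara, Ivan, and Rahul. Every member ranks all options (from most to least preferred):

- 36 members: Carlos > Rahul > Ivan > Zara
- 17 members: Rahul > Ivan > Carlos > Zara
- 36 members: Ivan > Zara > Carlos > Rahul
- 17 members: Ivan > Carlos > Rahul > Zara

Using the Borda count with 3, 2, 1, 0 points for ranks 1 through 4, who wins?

Carlos: 36·3 + 17·1 + 36·1 + 17·2 = 195
Zara: 36·0 + 17·0 + 36·2 + 17·0 = 72
Ivan: 36·1 + 17·2 + 36·3 + 17·3 = 229
Rahul: 36·2 + 17·3 + 36·0 + 17·1 = 140
Ivan has the highest Borda score (229).

Ivan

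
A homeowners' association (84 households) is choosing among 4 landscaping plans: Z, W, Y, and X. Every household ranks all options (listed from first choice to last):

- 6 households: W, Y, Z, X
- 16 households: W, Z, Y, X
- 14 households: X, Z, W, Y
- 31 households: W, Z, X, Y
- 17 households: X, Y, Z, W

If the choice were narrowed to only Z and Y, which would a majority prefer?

Voters preferring Z to Y: 61; preferring Y to Z: 23.
Z wins the head-to-head.

Z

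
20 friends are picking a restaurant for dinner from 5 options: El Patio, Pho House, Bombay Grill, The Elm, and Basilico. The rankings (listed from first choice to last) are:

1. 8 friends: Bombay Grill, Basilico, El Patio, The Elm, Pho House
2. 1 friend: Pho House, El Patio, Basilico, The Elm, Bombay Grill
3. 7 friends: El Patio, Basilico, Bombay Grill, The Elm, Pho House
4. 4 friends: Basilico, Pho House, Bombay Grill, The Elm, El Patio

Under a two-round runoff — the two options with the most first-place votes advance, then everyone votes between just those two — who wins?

Round 1 first-place votes: El Patio 7, Pho House 1, Bombay Grill 8, The Elm 0, Basilico 4.
Bombay Grill and El Patio advance.
Runoff: Bombay Grill is preferred to El Patio by 12 voters; El Patio by 8.
Bombay Grill wins the runoff.

Bombay Grill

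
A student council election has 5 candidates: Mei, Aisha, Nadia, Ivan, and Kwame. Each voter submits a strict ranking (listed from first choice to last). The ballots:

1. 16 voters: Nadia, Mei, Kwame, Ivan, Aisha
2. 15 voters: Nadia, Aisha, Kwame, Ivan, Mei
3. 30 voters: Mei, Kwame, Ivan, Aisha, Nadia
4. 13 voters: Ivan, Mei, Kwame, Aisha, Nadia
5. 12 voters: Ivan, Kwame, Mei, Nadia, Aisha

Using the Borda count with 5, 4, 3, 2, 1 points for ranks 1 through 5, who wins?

Mei

Mei: 16·4 + 15·1 + 30·5 + 13·4 + 12·3 = 317
Aisha: 16·1 + 15·4 + 30·2 + 13·2 + 12·1 = 174
Nadia: 16·5 + 15·5 + 30·1 + 13·1 + 12·2 = 222
Ivan: 16·2 + 15·2 + 30·3 + 13·5 + 12·5 = 277
Kwame: 16·3 + 15·3 + 30·4 + 13·3 + 12·4 = 300
Mei has the highest Borda score (317).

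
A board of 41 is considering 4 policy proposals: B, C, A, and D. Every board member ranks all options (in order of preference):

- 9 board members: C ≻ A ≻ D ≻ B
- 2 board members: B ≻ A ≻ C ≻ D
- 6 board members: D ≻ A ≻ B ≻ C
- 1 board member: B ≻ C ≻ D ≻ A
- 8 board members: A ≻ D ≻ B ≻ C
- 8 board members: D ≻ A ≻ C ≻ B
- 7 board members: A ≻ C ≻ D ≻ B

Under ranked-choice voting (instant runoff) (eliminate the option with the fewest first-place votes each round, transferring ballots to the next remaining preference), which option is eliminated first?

Round 1: B 3, C 9, A 15, D 14. Eliminate B.

B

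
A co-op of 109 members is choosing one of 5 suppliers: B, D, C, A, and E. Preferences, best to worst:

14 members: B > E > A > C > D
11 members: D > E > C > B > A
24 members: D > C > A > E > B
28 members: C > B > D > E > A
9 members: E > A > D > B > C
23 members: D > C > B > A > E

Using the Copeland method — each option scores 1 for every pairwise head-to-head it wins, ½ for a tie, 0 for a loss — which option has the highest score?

D

B: beats A and E; loses to D and C → score 2.
D: beats B, C, A, and E → score 4.
C: beats B, A, and E; loses to D → score 3.
A: loses to B, D, C, and E → score 0.
E: beats A; loses to B, D, and C → score 1.
D has the best pairwise record.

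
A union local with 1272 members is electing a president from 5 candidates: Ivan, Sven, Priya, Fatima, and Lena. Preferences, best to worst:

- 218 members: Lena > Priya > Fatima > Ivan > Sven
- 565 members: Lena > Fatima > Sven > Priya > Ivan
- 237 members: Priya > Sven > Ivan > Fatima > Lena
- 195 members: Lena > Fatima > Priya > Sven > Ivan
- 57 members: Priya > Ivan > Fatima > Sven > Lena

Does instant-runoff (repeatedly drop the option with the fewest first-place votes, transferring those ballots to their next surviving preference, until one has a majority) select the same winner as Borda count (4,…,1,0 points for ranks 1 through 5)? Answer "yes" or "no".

yes

Instant-runoff — R1 Ivan 0, Sven 0, Priya 294, Fatima 0, Lena 978 (Lena winner). Winner: Lena.
Borda — scores: Ivan 863, Sven 2093, Priya 2785, Fatima 3067, Lena 3912. Winner: Lena.
The two methods agree.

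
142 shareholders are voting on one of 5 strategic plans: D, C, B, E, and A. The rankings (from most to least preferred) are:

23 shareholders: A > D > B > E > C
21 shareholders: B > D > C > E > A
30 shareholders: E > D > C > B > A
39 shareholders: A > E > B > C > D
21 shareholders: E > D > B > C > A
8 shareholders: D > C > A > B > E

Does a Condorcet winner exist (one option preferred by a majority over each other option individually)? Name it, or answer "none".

E

E vs D: 90–52 for E.
E vs C: 113–29 for E.
E vs B: 90–52 for E.
E vs A: 72–70 for E.
E beats every other option head-to-head.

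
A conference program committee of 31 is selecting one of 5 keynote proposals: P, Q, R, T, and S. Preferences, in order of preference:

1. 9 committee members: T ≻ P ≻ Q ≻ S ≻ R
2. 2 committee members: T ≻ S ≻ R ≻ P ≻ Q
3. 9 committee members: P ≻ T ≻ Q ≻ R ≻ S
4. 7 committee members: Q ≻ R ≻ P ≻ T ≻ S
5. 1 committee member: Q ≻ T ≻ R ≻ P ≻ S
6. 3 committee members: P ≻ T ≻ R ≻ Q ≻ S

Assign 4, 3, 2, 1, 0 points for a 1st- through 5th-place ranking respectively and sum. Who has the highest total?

P

P: 9·3 + 2·1 + 9·4 + 7·2 + 1·1 + 3·4 = 92
Q: 9·2 + 2·0 + 9·2 + 7·4 + 1·4 + 3·1 = 71
R: 9·0 + 2·2 + 9·1 + 7·3 + 1·2 + 3·2 = 42
T: 9·4 + 2·4 + 9·3 + 7·1 + 1·3 + 3·3 = 90
S: 9·1 + 2·3 + 9·0 + 7·0 + 1·0 + 3·0 = 15
P has the highest Borda score (92).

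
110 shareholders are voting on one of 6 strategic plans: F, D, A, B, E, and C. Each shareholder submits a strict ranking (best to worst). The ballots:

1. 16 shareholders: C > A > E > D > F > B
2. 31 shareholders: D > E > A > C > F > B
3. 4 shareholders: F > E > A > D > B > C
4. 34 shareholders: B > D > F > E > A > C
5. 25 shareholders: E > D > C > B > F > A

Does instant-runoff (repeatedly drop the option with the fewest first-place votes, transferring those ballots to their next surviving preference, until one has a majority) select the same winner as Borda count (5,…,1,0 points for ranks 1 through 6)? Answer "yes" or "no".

Instant-runoff — R1 F 4, D 31, A 0, B 34, E 25, C 16 (A out); R2 F 4, D 31, B 34, E 25, C 16 (F out); R3 D 31, B 34, E 29, C 16 (C out); R4 D 31, B 34, E 45 (D out); R5 B 34, E 76 (E winner). Winner: E.
Borda — scores: F 194, D 431, A 203, B 224, E 381, C 217. Winner: D.
The two methods disagree.

no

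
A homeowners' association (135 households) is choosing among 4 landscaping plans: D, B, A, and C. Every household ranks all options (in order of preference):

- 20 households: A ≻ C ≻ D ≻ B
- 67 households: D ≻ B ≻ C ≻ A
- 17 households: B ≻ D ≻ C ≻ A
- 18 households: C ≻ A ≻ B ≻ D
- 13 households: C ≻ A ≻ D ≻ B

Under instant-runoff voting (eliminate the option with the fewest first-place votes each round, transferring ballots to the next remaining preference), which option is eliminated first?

Round 1: D 67, B 17, A 20, C 31. Eliminate B.

B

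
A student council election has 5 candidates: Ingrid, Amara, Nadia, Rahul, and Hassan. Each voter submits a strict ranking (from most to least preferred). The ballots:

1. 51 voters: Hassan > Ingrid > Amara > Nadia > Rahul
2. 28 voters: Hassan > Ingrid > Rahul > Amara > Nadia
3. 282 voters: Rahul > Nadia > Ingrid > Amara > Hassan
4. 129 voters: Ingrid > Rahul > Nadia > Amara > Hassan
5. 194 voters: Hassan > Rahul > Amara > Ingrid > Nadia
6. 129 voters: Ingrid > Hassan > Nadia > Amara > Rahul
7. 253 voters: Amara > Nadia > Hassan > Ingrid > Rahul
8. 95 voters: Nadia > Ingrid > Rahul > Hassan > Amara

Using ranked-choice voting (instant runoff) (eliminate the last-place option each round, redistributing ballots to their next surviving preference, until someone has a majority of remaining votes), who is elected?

Ingrid

Round 1: Ingrid 258, Amara 253, Nadia 95, Rahul 282, Hassan 273. Eliminate Nadia.
Round 2: Ingrid 353, Amara 253, Rahul 282, Hassan 273. Eliminate Amara.
Round 3: Ingrid 353, Rahul 282, Hassan 526. Eliminate Rahul.
Round 4: Ingrid 635, Hassan 526. Ingrid has a majority.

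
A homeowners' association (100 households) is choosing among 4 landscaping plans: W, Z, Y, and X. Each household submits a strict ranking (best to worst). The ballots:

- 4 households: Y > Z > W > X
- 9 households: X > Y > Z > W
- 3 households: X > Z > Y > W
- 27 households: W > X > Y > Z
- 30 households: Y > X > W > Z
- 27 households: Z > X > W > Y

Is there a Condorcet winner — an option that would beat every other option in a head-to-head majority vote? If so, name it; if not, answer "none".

X vs W: 69–31 for X.
X vs Z: 69–31 for X.
X vs Y: 66–34 for X.
X beats every other option head-to-head.

X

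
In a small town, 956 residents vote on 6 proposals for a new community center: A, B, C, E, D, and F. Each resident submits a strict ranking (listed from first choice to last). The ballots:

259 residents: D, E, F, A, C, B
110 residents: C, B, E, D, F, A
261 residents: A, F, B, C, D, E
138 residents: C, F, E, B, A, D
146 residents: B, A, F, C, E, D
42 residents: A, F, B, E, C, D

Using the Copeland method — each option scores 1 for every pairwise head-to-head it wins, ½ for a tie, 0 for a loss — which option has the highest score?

A: beats B, C, and D; loses to E and F → score 3.
B: beats E and D; loses to A, C, and F → score 2.
C: beats B, E, and D; loses to A and F → score 3.
E: beats A; loses to B, C, D, and F → score 1.
D: beats E; loses to A, B, C, and F → score 1.
F: beats A, B, C, E, and D → score 5.
F has the best pairwise record.

F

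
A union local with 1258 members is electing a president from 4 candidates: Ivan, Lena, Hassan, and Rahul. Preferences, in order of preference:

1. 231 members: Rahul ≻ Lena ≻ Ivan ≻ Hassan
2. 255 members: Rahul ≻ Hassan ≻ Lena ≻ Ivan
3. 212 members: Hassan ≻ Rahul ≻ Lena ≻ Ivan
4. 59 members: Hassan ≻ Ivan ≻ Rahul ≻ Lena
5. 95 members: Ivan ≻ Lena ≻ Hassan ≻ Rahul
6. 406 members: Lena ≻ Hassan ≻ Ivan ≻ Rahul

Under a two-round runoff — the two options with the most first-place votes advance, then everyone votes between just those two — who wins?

Rahul

Round 1 first-place votes: Ivan 95, Lena 406, Hassan 271, Rahul 486.
Rahul and Lena advance.
Runoff: Rahul is preferred to Lena by 757 voters; Lena by 501.
Rahul wins the runoff.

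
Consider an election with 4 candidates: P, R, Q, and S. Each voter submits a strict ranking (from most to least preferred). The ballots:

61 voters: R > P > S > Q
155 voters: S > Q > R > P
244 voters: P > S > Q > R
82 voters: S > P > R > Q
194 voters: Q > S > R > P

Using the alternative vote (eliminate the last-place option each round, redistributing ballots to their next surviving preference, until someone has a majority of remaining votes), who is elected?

Round 1: P 244, R 61, Q 194, S 237. Eliminate R.
Round 2: P 305, Q 194, S 237. Eliminate Q.
Round 3: P 305, S 431. S has a majority.

S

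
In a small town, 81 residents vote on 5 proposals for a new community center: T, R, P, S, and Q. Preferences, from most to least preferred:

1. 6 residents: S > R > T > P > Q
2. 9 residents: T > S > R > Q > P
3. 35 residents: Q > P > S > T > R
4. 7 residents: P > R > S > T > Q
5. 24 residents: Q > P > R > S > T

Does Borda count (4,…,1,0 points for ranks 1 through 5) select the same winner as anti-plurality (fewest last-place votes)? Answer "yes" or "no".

no

Borda — scores: T 90, R 105, P 211, S 159, Q 245. Winner: Q.
Anti-plurality — last-place votes: T 24, R 35, P 9, S 0, Q 13. Winner: S.
The two methods disagree.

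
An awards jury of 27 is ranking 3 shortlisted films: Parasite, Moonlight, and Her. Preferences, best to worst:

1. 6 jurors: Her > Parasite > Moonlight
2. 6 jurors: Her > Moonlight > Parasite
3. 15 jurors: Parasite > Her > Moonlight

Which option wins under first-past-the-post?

First-place votes: Parasite 15, Moonlight 0, Her 12.
Parasite has the most first-place votes.

Parasite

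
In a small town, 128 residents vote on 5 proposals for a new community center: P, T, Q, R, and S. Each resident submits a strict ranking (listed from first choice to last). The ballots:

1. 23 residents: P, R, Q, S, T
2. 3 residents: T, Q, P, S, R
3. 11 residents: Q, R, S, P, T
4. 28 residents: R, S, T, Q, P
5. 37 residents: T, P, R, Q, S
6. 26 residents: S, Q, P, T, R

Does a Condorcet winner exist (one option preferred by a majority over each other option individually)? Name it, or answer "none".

none

Checking pairwise contests:
T beats P 68–60.
S beats T 88–40.
T beats Q 68–60.
P beats R 89–39.
Q beats S 74–54.
Every option loses at least one head-to-head, so there is no Condorcet winner.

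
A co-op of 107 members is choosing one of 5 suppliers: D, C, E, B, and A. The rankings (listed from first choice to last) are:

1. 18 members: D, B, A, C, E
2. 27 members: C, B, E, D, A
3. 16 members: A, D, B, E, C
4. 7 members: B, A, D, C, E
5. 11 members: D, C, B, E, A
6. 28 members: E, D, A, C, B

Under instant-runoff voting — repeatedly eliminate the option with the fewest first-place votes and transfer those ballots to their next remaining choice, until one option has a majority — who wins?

E

Round 1: D 29, C 27, E 28, B 7, A 16. Eliminate B.
Round 2: D 29, C 27, E 28, A 23. Eliminate A.
Round 3: D 52, C 27, E 28. Eliminate C.
Round 4: D 52, E 55. E has a majority.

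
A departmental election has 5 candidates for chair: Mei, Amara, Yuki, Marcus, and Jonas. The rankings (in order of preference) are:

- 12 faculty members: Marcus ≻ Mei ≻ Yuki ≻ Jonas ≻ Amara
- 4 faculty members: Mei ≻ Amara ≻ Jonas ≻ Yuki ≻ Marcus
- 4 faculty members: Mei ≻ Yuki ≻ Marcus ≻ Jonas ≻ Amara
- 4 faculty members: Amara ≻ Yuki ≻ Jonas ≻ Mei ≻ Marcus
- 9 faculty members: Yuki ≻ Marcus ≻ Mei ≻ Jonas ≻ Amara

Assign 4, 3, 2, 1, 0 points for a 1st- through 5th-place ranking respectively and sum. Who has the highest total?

Mei: 12·3 + 4·4 + 4·4 + 4·1 + 9·2 = 90
Amara: 12·0 + 4·3 + 4·0 + 4·4 + 9·0 = 28
Yuki: 12·2 + 4·1 + 4·3 + 4·3 + 9·4 = 88
Marcus: 12·4 + 4·0 + 4·2 + 4·0 + 9·3 = 83
Jonas: 12·1 + 4·2 + 4·1 + 4·2 + 9·1 = 41
Mei has the highest Borda score (90).

Mei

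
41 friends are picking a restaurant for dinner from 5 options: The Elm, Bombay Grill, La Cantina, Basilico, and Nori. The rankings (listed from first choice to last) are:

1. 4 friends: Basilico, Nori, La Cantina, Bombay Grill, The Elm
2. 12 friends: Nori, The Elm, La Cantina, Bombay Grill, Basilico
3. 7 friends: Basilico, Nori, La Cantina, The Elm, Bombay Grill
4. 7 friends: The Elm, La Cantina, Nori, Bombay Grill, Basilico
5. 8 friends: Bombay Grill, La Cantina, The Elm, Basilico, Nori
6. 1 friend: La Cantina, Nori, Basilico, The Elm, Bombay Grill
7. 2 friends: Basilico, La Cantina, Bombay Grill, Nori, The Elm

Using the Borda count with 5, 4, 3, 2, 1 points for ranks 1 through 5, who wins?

La Cantina

The Elm: 4·1 + 12·4 + 7·2 + 7·5 + 8·3 + 1·2 + 2·1 = 129
Bombay Grill: 4·2 + 12·2 + 7·1 + 7·2 + 8·5 + 1·1 + 2·3 = 100
La Cantina: 4·3 + 12·3 + 7·3 + 7·4 + 8·4 + 1·5 + 2·4 = 142
Basilico: 4·5 + 12·1 + 7·5 + 7·1 + 8·2 + 1·3 + 2·5 = 103
Nori: 4·4 + 12·5 + 7·4 + 7·3 + 8·1 + 1·4 + 2·2 = 141
La Cantina has the highest Borda score (142).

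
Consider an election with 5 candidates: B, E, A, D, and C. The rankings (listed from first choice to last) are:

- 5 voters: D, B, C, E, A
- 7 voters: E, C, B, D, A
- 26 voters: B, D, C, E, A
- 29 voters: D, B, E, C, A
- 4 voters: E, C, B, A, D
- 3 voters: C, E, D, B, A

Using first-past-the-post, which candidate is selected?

D

First-place votes: B 26, E 11, A 0, D 34, C 3.
D has the most first-place votes.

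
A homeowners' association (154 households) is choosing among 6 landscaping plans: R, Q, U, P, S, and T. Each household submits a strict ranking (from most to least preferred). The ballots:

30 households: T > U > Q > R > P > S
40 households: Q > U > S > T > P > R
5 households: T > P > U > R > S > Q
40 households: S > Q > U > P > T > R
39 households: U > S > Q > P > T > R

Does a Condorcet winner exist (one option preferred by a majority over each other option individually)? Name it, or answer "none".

none

Checking pairwise contests:
Q beats R 149–5.
S beats Q 84–70.
Q beats U 80–74.
Q beats P 149–5.
U beats S 114–40.
Q beats T 119–35.
Every option loses at least one head-to-head, so there is no Condorcet winner.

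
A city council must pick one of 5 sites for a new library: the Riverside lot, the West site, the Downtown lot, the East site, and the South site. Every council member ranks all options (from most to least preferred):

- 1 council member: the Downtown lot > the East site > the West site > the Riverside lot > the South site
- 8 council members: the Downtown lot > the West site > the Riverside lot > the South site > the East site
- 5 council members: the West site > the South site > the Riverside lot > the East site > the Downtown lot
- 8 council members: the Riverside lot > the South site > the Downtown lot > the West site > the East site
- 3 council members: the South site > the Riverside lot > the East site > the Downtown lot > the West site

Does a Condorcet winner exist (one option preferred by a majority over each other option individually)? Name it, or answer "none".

Checking pairwise contests:
the West site beats the Riverside lot 14–11.
the Downtown lot beats the West site 20–5.
the Riverside lot beats the Downtown lot 16–9.
the Riverside lot beats the East site 24–1.
the Riverside lot beats the South site 17–8.
Every option loses at least one head-to-head, so there is no Condorcet winner.

none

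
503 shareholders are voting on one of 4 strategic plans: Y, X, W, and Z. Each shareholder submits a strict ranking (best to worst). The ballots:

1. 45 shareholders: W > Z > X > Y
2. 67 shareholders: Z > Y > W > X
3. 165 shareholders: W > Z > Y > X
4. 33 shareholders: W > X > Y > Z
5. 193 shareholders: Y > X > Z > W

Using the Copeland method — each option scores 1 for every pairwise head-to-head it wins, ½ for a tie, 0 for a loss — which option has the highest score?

Z

Y: beats X and W; loses to Z → score 2.
X: loses to Y, W, and Z → score 0.
W: beats X; loses to Y and Z → score 1.
Z: beats Y, X, and W → score 3.
Z has the best pairwise record.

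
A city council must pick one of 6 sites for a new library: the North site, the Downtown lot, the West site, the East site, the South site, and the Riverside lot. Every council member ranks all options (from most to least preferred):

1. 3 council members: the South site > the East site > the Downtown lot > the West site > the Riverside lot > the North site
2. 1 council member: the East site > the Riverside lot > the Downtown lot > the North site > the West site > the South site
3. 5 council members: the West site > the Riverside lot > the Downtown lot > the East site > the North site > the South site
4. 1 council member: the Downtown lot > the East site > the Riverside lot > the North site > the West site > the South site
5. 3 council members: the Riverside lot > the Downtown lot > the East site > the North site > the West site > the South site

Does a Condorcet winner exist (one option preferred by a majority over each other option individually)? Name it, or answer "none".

Checking pairwise contests:
the Downtown lot beats the North site 13–0.
the Riverside lot beats the Downtown lot 9–4.
the Downtown lot beats the West site 8–5.
the Downtown lot beats the East site 9–4.
the North site beats the South site 10–3.
the West site beats the Riverside lot 8–5.
Every option loses at least one head-to-head, so there is no Condorcet winner.

none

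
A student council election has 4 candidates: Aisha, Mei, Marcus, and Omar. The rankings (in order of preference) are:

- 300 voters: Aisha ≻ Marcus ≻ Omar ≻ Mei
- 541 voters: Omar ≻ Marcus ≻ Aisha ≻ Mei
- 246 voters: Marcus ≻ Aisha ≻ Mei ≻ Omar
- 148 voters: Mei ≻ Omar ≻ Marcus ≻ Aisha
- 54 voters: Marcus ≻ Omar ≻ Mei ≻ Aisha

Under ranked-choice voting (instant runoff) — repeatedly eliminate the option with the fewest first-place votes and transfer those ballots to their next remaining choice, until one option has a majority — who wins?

Omar

Round 1: Aisha 300, Mei 148, Marcus 300, Omar 541. Eliminate Mei.
Round 2: Aisha 300, Marcus 300, Omar 689. Omar has a majority.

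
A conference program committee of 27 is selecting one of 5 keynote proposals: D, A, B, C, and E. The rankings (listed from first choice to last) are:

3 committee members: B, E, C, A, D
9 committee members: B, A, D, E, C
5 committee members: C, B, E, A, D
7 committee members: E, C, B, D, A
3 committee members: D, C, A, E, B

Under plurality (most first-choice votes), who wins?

B

First-place votes: D 3, A 0, B 12, C 5, E 7.
B has the most first-place votes.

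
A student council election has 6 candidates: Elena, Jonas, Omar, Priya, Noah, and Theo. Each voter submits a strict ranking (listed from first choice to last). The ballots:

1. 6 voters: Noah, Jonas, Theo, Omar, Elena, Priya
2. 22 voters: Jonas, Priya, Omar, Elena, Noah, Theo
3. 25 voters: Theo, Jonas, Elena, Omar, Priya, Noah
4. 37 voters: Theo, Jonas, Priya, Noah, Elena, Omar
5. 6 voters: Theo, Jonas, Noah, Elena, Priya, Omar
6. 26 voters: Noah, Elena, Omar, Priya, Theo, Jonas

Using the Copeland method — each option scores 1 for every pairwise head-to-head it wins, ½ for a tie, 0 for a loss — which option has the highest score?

Theo

Elena: beats Omar and Priya; loses to Jonas, Noah, and Theo → score 2.
Jonas: beats Elena, Omar, Priya, and Noah; loses to Theo → score 4.
Omar: loses to Elena, Jonas, Priya, Noah, and Theo → score 0.
Priya: beats Omar and Noah; loses to Elena, Jonas, and Theo → score 2.
Noah: beats Elena and Omar; loses to Jonas, Priya, and Theo → score 2.
Theo: beats Elena, Jonas, Omar, Priya, and Noah → score 5.
Theo has the best pairwise record.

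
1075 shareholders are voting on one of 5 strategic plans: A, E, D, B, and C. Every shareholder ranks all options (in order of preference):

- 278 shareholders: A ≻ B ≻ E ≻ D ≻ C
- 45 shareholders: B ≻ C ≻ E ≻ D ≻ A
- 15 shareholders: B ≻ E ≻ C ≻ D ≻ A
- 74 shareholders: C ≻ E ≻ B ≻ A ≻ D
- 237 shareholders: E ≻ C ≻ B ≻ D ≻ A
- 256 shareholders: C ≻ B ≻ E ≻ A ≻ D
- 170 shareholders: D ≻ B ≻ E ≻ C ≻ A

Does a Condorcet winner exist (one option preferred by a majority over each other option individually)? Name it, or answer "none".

none

Checking pairwise contests:
E beats A 797–278.
B beats E 764–311.
A beats D 608–467.
C beats B 567–508.
E beats C 700–375.
Every option loses at least one head-to-head, so there is no Condorcet winner.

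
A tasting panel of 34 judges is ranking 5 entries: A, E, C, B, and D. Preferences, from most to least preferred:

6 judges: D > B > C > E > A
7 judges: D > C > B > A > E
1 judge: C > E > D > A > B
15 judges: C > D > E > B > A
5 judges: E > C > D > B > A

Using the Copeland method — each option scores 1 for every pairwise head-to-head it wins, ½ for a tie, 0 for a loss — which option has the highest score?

C

A: loses to E, C, B, and D → score 0.
E: beats A and B; loses to C and D → score 2.
C: beats A, E, B, and D → score 4.
B: beats A; loses to E, C, and D → score 1.
D: beats A, E, and B; loses to C → score 3.
C has the best pairwise record.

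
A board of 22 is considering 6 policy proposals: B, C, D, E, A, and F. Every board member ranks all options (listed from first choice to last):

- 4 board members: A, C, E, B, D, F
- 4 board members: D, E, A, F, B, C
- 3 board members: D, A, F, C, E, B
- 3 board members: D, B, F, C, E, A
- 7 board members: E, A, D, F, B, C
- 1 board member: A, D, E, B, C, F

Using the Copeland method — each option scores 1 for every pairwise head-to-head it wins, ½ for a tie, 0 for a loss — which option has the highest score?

E

B: beats C; loses to D, E, A, and F → score 1.
C: loses to B, D, E, A, and F → score 0.
D: beats B, C, and F; ties E; loses to A → score 3.5.
E: beats B, C, A, and F; ties D → score 4.5.
A: beats B, C, D, and F; loses to E → score 4.
F: beats B and C; loses to D, E, and A → score 2.
E has the best pairwise record.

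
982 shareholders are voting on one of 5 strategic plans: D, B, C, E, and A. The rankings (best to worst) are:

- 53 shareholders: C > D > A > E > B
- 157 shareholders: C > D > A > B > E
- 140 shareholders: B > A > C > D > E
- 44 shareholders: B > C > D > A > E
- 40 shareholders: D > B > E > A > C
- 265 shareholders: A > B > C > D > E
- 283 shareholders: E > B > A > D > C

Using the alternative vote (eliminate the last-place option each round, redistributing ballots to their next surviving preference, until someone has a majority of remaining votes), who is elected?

Round 1: D 40, B 184, C 210, E 283, A 265. Eliminate D.
Round 2: B 224, C 210, E 283, A 265. Eliminate C.
Round 3: B 224, E 283, A 475. Eliminate B.
Round 4: E 323, A 659. A has a majority.

A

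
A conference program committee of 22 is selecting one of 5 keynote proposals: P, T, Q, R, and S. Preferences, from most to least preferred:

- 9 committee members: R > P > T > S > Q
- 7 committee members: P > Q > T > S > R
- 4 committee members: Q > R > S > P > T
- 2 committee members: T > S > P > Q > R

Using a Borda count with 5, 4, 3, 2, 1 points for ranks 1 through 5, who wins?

P: 9·4 + 7·5 + 4·2 + 2·3 = 85
T: 9·3 + 7·3 + 4·1 + 2·5 = 62
Q: 9·1 + 7·4 + 4·5 + 2·2 = 61
R: 9·5 + 7·1 + 4·4 + 2·1 = 70
S: 9·2 + 7·2 + 4·3 + 2·4 = 52
P has the highest Borda score (85).

P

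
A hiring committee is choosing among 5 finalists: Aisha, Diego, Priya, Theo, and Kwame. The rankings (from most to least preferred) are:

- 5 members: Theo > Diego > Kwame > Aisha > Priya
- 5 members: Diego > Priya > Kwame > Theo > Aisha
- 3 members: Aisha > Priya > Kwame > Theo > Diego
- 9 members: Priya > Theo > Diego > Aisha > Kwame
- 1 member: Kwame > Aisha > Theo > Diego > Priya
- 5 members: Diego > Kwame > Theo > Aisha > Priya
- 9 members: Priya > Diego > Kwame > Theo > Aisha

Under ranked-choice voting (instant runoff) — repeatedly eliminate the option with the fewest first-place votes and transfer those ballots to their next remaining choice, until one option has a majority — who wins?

Priya

Round 1: Aisha 3, Diego 10, Priya 18, Theo 5, Kwame 1. Eliminate Kwame.
Round 2: Aisha 4, Diego 10, Priya 18, Theo 5. Eliminate Aisha.
Round 3: Diego 10, Priya 21, Theo 6. Priya has a majority.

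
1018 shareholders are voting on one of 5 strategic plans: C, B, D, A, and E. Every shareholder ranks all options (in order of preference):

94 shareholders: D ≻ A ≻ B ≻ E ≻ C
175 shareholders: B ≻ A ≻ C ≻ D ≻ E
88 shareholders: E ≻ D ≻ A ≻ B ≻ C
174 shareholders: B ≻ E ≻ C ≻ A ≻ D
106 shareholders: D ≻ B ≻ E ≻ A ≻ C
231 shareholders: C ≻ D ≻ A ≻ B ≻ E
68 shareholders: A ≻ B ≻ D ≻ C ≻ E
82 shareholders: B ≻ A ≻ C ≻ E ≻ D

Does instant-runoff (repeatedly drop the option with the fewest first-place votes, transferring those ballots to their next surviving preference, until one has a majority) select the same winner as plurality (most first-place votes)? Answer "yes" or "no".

Instant-runoff — R1 C 231, B 431, D 200, A 68, E 88 (A out); R2 C 231, B 499, D 200, E 88 (E out); R3 C 231, B 499, D 288 (C out); R4 B 499, D 519 (D winner). Winner: D.
Plurality — first-place votes: C 231, B 431, D 200, A 68, E 88. Winner: B.
The two methods disagree.

no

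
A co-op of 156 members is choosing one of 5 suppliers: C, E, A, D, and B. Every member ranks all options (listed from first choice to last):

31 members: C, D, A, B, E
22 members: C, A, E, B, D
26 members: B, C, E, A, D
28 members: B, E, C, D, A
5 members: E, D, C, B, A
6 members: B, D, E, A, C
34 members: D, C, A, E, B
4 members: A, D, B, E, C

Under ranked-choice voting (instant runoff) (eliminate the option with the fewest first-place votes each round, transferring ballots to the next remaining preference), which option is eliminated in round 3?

D

Round 1: C 53, E 5, A 4, D 34, B 60. Eliminate A.
Round 2: C 53, E 5, D 38, B 60. Eliminate E.
Round 3: C 53, D 43, B 60. Eliminate D.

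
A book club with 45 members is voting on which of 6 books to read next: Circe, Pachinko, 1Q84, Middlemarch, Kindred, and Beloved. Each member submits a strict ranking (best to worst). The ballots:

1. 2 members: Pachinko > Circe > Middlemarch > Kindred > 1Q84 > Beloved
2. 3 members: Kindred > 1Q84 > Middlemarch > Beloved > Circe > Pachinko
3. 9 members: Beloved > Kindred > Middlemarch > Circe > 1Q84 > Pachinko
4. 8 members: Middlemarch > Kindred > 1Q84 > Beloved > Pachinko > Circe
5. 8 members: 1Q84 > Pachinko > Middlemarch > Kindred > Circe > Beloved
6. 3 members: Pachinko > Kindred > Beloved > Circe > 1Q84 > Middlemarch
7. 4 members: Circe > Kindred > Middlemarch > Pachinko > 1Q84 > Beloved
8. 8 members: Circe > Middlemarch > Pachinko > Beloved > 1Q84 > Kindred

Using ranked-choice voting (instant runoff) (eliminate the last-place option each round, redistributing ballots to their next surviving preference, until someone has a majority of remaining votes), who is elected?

Round 1: Circe 12, Pachinko 5, 1Q84 8, Middlemarch 8, Kindred 3, Beloved 9. Eliminate Kindred.
Round 2: Circe 12, Pachinko 5, 1Q84 11, Middlemarch 8, Beloved 9. Eliminate Pachinko.
Round 3: Circe 14, 1Q84 11, Middlemarch 8, Beloved 12. Eliminate Middlemarch.
Round 4: Circe 14, 1Q84 19, Beloved 12. Eliminate Beloved.
Round 5: Circe 26, 1Q84 19. Circe has a majority.

Circe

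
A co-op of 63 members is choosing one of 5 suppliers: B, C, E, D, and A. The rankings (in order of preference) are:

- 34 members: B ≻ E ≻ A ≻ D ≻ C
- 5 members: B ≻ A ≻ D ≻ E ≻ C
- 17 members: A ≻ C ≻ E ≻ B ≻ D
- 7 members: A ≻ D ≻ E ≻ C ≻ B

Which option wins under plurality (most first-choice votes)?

B

First-place votes: B 39, C 0, E 0, D 0, A 24.
B has the most first-place votes.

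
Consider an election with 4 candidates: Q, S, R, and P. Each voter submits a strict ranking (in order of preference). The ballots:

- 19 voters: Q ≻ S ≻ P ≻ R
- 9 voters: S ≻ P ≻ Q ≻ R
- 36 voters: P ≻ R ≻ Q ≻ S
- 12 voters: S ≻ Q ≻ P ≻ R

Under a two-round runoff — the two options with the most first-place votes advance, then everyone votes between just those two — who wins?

Round 1 first-place votes: Q 19, S 21, R 0, P 36.
P and S advance.
Runoff: P is preferred to S by 36 voters; S by 40.
S wins the runoff.

S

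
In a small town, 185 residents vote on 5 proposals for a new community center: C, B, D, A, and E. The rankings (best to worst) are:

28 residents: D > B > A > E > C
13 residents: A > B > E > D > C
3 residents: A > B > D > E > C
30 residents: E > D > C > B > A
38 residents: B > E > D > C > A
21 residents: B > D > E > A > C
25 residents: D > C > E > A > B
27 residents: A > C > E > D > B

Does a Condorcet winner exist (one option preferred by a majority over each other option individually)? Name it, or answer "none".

Checking pairwise contests:
B beats C 103–82.
D beats B 110–75.
E beats D 108–77.
C beats A 93–92.
B beats E 103–82.
Every option loses at least one head-to-head, so there is no Condorcet winner.

none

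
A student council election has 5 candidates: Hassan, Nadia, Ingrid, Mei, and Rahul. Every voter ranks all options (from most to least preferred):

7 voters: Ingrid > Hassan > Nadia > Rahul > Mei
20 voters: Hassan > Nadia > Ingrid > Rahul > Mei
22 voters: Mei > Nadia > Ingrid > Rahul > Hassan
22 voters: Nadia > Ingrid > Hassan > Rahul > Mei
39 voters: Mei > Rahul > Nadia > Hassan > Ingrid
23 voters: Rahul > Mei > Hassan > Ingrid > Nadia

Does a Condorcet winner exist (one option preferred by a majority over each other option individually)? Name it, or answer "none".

Checking pairwise contests:
Nadia beats Hassan 83–50.
Mei beats Nadia 84–49.
Hassan beats Ingrid 82–51.
Rahul beats Mei 72–61.
Nadia beats Rahul 71–62.
Every option loses at least one head-to-head, so there is no Condorcet winner.

none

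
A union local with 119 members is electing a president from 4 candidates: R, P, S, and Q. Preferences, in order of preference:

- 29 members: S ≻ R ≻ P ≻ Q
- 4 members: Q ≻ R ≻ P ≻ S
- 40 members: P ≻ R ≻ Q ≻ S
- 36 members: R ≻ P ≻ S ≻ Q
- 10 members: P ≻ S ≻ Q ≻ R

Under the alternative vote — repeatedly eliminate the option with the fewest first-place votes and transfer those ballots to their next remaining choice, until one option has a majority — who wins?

R

Round 1: R 36, P 50, S 29, Q 4. Eliminate Q.
Round 2: R 40, P 50, S 29. Eliminate S.
Round 3: R 69, P 50. R has a majority.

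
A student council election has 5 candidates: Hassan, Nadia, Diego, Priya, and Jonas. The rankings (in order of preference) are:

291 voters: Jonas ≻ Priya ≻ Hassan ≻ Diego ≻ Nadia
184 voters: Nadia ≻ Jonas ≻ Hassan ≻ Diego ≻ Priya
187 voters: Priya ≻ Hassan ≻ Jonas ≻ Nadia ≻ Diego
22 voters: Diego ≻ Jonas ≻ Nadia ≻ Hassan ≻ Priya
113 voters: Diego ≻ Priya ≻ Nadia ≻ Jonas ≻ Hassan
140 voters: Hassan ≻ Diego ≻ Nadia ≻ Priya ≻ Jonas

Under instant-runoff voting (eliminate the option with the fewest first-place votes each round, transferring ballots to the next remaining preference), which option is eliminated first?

Diego

Round 1: Hassan 140, Nadia 184, Diego 135, Priya 187, Jonas 291. Eliminate Diego.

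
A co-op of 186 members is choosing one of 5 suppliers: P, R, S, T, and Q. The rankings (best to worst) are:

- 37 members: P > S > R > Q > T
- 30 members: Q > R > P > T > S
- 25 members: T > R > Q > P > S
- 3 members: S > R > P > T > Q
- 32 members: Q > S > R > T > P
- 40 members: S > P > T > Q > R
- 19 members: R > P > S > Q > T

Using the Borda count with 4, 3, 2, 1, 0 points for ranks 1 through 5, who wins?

P: 37·4 + 30·2 + 25·1 + 3·2 + 32·0 + 40·3 + 19·3 = 416
R: 37·2 + 30·3 + 25·3 + 3·3 + 32·2 + 40·0 + 19·4 = 388
S: 37·3 + 30·0 + 25·0 + 3·4 + 32·3 + 40·4 + 19·2 = 417
T: 37·0 + 30·1 + 25·4 + 3·1 + 32·1 + 40·2 + 19·0 = 245
Q: 37·1 + 30·4 + 25·2 + 3·0 + 32·4 + 40·1 + 19·1 = 394
S has the highest Borda score (417).

S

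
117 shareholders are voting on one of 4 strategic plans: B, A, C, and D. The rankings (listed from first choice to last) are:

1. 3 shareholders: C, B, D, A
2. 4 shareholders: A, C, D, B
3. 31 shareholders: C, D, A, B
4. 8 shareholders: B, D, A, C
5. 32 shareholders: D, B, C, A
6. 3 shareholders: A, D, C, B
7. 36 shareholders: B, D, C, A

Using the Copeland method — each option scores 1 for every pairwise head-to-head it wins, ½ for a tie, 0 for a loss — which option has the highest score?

D

B: beats A and C; loses to D → score 2.
A: loses to B, C, and D → score 0.
C: beats A; loses to B and D → score 1.
D: beats B, A, and C → score 3.
D has the best pairwise record.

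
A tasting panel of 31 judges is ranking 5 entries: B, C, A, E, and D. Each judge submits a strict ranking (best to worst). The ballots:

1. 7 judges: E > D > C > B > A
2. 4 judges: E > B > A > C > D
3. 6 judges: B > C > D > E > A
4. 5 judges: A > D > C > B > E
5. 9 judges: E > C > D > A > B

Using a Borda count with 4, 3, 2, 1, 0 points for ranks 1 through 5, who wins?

E

B: 7·1 + 4·3 + 6·4 + 5·1 + 9·0 = 48
C: 7·2 + 4·1 + 6·3 + 5·2 + 9·3 = 73
A: 7·0 + 4·2 + 6·0 + 5·4 + 9·1 = 37
E: 7·4 + 4·4 + 6·1 + 5·0 + 9·4 = 86
D: 7·3 + 4·0 + 6·2 + 5·3 + 9·2 = 66
E has the highest Borda score (86).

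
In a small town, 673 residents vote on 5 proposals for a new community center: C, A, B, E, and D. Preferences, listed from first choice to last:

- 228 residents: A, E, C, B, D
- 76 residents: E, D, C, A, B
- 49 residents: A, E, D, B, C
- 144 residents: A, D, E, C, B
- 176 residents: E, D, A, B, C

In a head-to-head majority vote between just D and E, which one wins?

E

Voters preferring D to E: 144; preferring E to D: 529.
E wins the head-to-head.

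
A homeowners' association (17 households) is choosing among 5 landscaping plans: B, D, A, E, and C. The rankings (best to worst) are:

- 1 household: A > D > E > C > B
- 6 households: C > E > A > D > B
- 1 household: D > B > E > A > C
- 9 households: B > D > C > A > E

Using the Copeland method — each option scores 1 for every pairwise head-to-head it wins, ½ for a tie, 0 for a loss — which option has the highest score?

B

B: beats D, A, E, and C → score 4.
D: beats A, E, and C; loses to B → score 3.
A: beats E; loses to B, D, and C → score 1.
E: loses to B, D, A, and C → score 0.
C: beats A and E; loses to B and D → score 2.
B has the best pairwise record.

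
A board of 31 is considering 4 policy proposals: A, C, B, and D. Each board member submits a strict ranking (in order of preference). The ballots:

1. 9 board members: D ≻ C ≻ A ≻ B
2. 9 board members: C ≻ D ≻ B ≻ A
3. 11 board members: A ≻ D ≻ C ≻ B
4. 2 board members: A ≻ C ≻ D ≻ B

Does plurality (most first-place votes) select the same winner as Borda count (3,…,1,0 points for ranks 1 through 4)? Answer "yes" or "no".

Plurality — first-place votes: A 13, C 9, B 0, D 9. Winner: A.
Borda — scores: A 48, C 60, B 9, D 69. Winner: D.
The two methods disagree.

no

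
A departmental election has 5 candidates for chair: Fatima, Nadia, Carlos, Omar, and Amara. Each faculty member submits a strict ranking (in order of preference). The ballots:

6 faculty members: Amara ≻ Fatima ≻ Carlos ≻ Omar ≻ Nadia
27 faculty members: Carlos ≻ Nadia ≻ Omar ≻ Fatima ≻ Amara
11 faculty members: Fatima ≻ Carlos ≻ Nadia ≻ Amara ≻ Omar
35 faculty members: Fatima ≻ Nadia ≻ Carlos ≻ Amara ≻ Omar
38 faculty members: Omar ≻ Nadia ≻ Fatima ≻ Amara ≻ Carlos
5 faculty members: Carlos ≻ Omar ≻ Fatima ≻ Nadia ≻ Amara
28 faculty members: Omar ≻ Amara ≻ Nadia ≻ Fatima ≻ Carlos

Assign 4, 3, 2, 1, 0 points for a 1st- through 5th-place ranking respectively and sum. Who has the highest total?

Fatima: 6·3 + 27·1 + 11·4 + 35·4 + 38·2 + 5·2 + 28·1 = 343
Nadia: 6·0 + 27·3 + 11·2 + 35·3 + 38·3 + 5·1 + 28·2 = 383
Carlos: 6·2 + 27·4 + 11·3 + 35·2 + 38·0 + 5·4 + 28·0 = 243
Omar: 6·1 + 27·2 + 11·0 + 35·0 + 38·4 + 5·3 + 28·4 = 339
Amara: 6·4 + 27·0 + 11·1 + 35·1 + 38·1 + 5·0 + 28·3 = 192
Nadia has the highest Borda score (383).

Nadia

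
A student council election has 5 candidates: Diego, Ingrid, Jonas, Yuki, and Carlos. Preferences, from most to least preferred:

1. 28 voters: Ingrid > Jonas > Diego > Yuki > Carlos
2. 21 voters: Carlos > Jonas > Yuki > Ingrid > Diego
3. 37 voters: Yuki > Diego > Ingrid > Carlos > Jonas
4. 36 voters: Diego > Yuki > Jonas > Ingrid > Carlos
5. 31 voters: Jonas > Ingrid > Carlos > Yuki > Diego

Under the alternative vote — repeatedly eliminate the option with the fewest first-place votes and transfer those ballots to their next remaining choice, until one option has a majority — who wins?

Jonas

Round 1: Diego 36, Ingrid 28, Jonas 31, Yuki 37, Carlos 21. Eliminate Carlos.
Round 2: Diego 36, Ingrid 28, Jonas 52, Yuki 37. Eliminate Ingrid.
Round 3: Diego 36, Jonas 80, Yuki 37. Jonas has a majority.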